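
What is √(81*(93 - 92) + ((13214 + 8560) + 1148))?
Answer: √23003 ≈ 151.67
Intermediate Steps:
√(81*(93 - 92) + ((13214 + 8560) + 1148)) = √(81*1 + (21774 + 1148)) = √(81 + 22922) = √23003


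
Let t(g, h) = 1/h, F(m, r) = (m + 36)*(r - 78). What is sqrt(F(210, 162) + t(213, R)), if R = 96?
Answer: sqrt(11902470)/24 ≈ 143.75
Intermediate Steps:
F(m, r) = (-78 + r)*(36 + m) (F(m, r) = (36 + m)*(-78 + r) = (-78 + r)*(36 + m))
sqrt(F(210, 162) + t(213, R)) = sqrt((-2808 - 78*210 + 36*162 + 210*162) + 1/96) = sqrt((-2808 - 16380 + 5832 + 34020) + 1/96) = sqrt(20664 + 1/96) = sqrt(1983745/96) = sqrt(11902470)/24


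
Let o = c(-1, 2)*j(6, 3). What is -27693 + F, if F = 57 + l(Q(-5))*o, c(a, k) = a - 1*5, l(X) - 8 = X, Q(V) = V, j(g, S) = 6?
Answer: -27744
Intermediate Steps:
l(X) = 8 + X
c(a, k) = -5 + a (c(a, k) = a - 5 = -5 + a)
o = -36 (o = (-5 - 1)*6 = -6*6 = -36)
F = -51 (F = 57 + (8 - 5)*(-36) = 57 + 3*(-36) = 57 - 108 = -51)
-27693 + F = -27693 - 51 = -27744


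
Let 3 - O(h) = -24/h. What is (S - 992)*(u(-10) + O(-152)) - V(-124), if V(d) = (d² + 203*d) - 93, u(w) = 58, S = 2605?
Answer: 2052519/19 ≈ 1.0803e+5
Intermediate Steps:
O(h) = 3 + 24/h (O(h) = 3 - (-24)/h = 3 + 24/h)
V(d) = -93 + d² + 203*d
(S - 992)*(u(-10) + O(-152)) - V(-124) = (2605 - 992)*(58 + (3 + 24/(-152))) - (-93 + (-124)² + 203*(-124)) = 1613*(58 + (3 + 24*(-1/152))) - (-93 + 15376 - 25172) = 1613*(58 + (3 - 3/19)) - 1*(-9889) = 1613*(58 + 54/19) + 9889 = 1613*(1156/19) + 9889 = 1864628/19 + 9889 = 2052519/19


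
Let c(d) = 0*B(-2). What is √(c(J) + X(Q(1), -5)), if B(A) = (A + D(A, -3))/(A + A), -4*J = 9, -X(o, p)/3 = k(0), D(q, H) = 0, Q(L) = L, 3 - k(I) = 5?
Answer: √6 ≈ 2.4495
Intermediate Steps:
k(I) = -2 (k(I) = 3 - 1*5 = 3 - 5 = -2)
X(o, p) = 6 (X(o, p) = -3*(-2) = 6)
J = -9/4 (J = -¼*9 = -9/4 ≈ -2.2500)
B(A) = ½ (B(A) = (A + 0)/(A + A) = A/((2*A)) = A*(1/(2*A)) = ½)
c(d) = 0 (c(d) = 0*(½) = 0)
√(c(J) + X(Q(1), -5)) = √(0 + 6) = √6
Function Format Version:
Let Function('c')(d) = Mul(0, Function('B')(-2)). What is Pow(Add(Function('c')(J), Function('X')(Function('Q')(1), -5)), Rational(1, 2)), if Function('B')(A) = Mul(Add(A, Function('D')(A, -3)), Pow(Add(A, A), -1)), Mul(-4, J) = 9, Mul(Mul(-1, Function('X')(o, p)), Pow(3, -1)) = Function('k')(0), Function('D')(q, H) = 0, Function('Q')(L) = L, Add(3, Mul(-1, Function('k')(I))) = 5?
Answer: Pow(6, Rational(1, 2)) ≈ 2.4495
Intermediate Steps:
Function('k')(I) = -2 (Function('k')(I) = Add(3, Mul(-1, 5)) = Add(3, -5) = -2)
Function('X')(o, p) = 6 (Function('X')(o, p) = Mul(-3, -2) = 6)
J = Rational(-9, 4) (J = Mul(Rational(-1, 4), 9) = Rational(-9, 4) ≈ -2.2500)
Function('B')(A) = Rational(1, 2) (Function('B')(A) = Mul(Add(A, 0), Pow(Add(A, A), -1)) = Mul(A, Pow(Mul(2, A), -1)) = Mul(A, Mul(Rational(1, 2), Pow(A, -1))) = Rational(1, 2))
Function('c')(d) = 0 (Function('c')(d) = Mul(0, Rational(1, 2)) = 0)
Pow(Add(Function('c')(J), Function('X')(Function('Q')(1), -5)), Rational(1, 2)) = Pow(Add(0, 6), Rational(1, 2)) = Pow(6, Rational(1, 2))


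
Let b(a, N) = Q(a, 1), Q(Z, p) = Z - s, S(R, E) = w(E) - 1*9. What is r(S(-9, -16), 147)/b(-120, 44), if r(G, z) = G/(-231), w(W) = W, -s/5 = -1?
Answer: -1/1155 ≈ -0.00086580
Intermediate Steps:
s = 5 (s = -5*(-1) = 5)
S(R, E) = -9 + E (S(R, E) = E - 1*9 = E - 9 = -9 + E)
Q(Z, p) = -5 + Z (Q(Z, p) = Z - 1*5 = Z - 5 = -5 + Z)
b(a, N) = -5 + a
r(G, z) = -G/231 (r(G, z) = G*(-1/231) = -G/231)
r(S(-9, -16), 147)/b(-120, 44) = (-(-9 - 16)/231)/(-5 - 120) = -1/231*(-25)/(-125) = (25/231)*(-1/125) = -1/1155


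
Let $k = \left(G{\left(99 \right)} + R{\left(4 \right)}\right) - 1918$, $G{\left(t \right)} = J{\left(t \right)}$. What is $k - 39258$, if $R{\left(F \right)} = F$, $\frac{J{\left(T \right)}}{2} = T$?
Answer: $-40974$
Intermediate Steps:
$J{\left(T \right)} = 2 T$
$G{\left(t \right)} = 2 t$
$k = -1716$ ($k = \left(2 \cdot 99 + 4\right) - 1918 = \left(198 + 4\right) - 1918 = 202 - 1918 = -1716$)
$k - 39258 = -1716 - 39258 = -40974$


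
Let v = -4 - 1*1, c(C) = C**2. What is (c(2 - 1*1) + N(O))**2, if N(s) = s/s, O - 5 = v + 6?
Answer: 4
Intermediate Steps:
v = -5 (v = -4 - 1 = -5)
O = 6 (O = 5 + (-5 + 6) = 5 + 1 = 6)
N(s) = 1
(c(2 - 1*1) + N(O))**2 = ((2 - 1*1)**2 + 1)**2 = ((2 - 1)**2 + 1)**2 = (1**2 + 1)**2 = (1 + 1)**2 = 2**2 = 4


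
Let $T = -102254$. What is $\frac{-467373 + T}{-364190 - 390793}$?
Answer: $\frac{3823}{5067} \approx 0.75449$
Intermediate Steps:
$\frac{-467373 + T}{-364190 - 390793} = \frac{-467373 - 102254}{-364190 - 390793} = - \frac{569627}{-754983} = \left(-569627\right) \left(- \frac{1}{754983}\right) = \frac{3823}{5067}$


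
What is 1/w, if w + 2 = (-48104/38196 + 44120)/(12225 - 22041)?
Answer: -46866492/304377911 ≈ -0.15397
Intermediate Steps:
w = -304377911/46866492 (w = -2 + (-48104/38196 + 44120)/(12225 - 22041) = -2 + (-48104*1/38196 + 44120)/(-9816) = -2 + (-12026/9549 + 44120)*(-1/9816) = -2 + (421289854/9549)*(-1/9816) = -2 - 210644927/46866492 = -304377911/46866492 ≈ -6.4946)
1/w = 1/(-304377911/46866492) = -46866492/304377911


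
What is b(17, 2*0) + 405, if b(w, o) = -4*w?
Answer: 337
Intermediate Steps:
b(17, 2*0) + 405 = -4*17 + 405 = -68 + 405 = 337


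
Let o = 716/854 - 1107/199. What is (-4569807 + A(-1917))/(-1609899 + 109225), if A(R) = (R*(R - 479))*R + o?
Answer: 374289234216235/63758385901 ≈ 5870.4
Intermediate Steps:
o = -401447/84973 (o = 716*(1/854) - 1107*1/199 = 358/427 - 1107/199 = -401447/84973 ≈ -4.7244)
A(R) = -401447/84973 + R**2*(-479 + R) (A(R) = (R*(R - 479))*R - 401447/84973 = (R*(-479 + R))*R - 401447/84973 = R**2*(-479 + R) - 401447/84973 = -401447/84973 + R**2*(-479 + R))
(-4569807 + A(-1917))/(-1609899 + 109225) = (-4569807 + (-401447/84973 + (-1917)**3 - 479*(-1917)**2))/(-1609899 + 109225) = (-4569807 + (-401447/84973 - 7044762213 - 479*3674889))/(-1500674) = (-4569807 + (-401447/84973 - 7044762213 - 1760271831))*(-1/1500674) = (-4569807 - 748190158222259/84973)*(-1/1500674) = -748578468432470/84973*(-1/1500674) = 374289234216235/63758385901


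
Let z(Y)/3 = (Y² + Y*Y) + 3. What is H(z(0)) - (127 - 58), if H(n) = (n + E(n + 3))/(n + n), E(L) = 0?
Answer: -137/2 ≈ -68.500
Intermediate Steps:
z(Y) = 9 + 6*Y² (z(Y) = 3*((Y² + Y*Y) + 3) = 3*((Y² + Y²) + 3) = 3*(2*Y² + 3) = 3*(3 + 2*Y²) = 9 + 6*Y²)
H(n) = ½ (H(n) = (n + 0)/(n + n) = n/((2*n)) = n*(1/(2*n)) = ½)
H(z(0)) - (127 - 58) = ½ - (127 - 58) = ½ - 1*69 = ½ - 69 = -137/2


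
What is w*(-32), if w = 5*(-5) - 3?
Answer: 896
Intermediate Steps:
w = -28 (w = -25 - 3 = -28)
w*(-32) = -28*(-32) = 896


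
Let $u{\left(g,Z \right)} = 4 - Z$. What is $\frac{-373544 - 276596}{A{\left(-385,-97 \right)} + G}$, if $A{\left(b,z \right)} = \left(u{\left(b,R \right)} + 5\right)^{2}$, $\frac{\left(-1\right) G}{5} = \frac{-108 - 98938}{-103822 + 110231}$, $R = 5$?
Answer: $- \frac{2083373630}{298887} \approx -6970.4$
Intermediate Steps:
$G = \frac{495230}{6409}$ ($G = - 5 \frac{-108 - 98938}{-103822 + 110231} = - 5 \left(- \frac{99046}{6409}\right) = - 5 \left(\left(-99046\right) \frac{1}{6409}\right) = \left(-5\right) \left(- \frac{99046}{6409}\right) = \frac{495230}{6409} \approx 77.271$)
$A{\left(b,z \right)} = 16$ ($A{\left(b,z \right)} = \left(\left(4 - 5\right) + 5\right)^{2} = \left(-1 + 5\right)^{2} = 4^{2} = 16$)
$\frac{-373544 - 276596}{A{\left(-385,-97 \right)} + G} = \frac{-373544 - 276596}{16 + \frac{495230}{6409}} = - \frac{650140}{\frac{597774}{6409}} = \left(-650140\right) \frac{6409}{597774} = - \frac{2083373630}{298887}$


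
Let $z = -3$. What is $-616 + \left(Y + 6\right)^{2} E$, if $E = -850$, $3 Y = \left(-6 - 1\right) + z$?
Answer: $- \frac{59944}{9} \approx -6660.4$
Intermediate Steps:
$Y = - \frac{10}{3}$ ($Y = \frac{\left(-6 - 1\right) - 3}{3} = \frac{-7 - 3}{3} = \frac{1}{3} \left(-10\right) = - \frac{10}{3} \approx -3.3333$)
$-616 + \left(Y + 6\right)^{2} E = -616 + \left(- \frac{10}{3} + 6\right)^{2} \left(-850\right) = -616 + \left(\frac{8}{3}\right)^{2} \left(-850\right) = -616 + \frac{64}{9} \left(-850\right) = -616 - \frac{54400}{9} = - \frac{59944}{9}$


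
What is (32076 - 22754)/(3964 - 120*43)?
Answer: -4661/598 ≈ -7.7943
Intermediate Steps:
(32076 - 22754)/(3964 - 120*43) = 9322/(3964 - 5160) = 9322/(-1196) = 9322*(-1/1196) = -4661/598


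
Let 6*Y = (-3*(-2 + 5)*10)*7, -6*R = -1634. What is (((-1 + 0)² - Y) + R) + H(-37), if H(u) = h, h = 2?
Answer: 1141/3 ≈ 380.33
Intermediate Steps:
R = 817/3 (R = -⅙*(-1634) = 817/3 ≈ 272.33)
H(u) = 2
Y = -105 (Y = ((-3*(-2 + 5)*10)*7)/6 = ((-3*3*10)*7)/6 = (-9*10*7)/6 = (-90*7)/6 = (⅙)*(-630) = -105)
(((-1 + 0)² - Y) + R) + H(-37) = (((-1 + 0)² - 1*(-105)) + 817/3) + 2 = (((-1)² + 105) + 817/3) + 2 = ((1 + 105) + 817/3) + 2 = (106 + 817/3) + 2 = 1135/3 + 2 = 1141/3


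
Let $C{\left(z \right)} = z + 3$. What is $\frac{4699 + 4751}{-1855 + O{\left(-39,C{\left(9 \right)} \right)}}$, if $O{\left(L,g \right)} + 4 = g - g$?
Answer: $- \frac{9450}{1859} \approx -5.0834$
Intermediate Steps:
$C{\left(z \right)} = 3 + z$
$O{\left(L,g \right)} = -4$ ($O{\left(L,g \right)} = -4 + \left(g - g\right) = -4 + 0 = -4$)
$\frac{4699 + 4751}{-1855 + O{\left(-39,C{\left(9 \right)} \right)}} = \frac{4699 + 4751}{-1855 - 4} = \frac{9450}{-1859} = 9450 \left(- \frac{1}{1859}\right) = - \frac{9450}{1859}$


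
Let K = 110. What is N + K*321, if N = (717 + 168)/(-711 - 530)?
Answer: 43818825/1241 ≈ 35309.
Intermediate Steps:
N = -885/1241 (N = 885/(-1241) = 885*(-1/1241) = -885/1241 ≈ -0.71313)
N + K*321 = -885/1241 + 110*321 = -885/1241 + 35310 = 43818825/1241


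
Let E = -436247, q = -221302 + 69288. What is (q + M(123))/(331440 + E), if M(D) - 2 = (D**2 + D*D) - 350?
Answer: 122104/104807 ≈ 1.1650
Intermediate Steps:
q = -152014
M(D) = -348 + 2*D**2 (M(D) = 2 + ((D**2 + D*D) - 350) = 2 + ((D**2 + D**2) - 350) = 2 + (2*D**2 - 350) = 2 + (-350 + 2*D**2) = -348 + 2*D**2)
(q + M(123))/(331440 + E) = (-152014 + (-348 + 2*123**2))/(331440 - 436247) = (-152014 + (-348 + 2*15129))/(-104807) = (-152014 + (-348 + 30258))*(-1/104807) = (-152014 + 29910)*(-1/104807) = -122104*(-1/104807) = 122104/104807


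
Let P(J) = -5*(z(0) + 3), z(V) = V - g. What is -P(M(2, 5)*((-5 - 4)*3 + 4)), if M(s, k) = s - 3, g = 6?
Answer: -15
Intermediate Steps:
z(V) = -6 + V (z(V) = V - 1*6 = V - 6 = -6 + V)
M(s, k) = -3 + s
P(J) = 15 (P(J) = -5*((-6 + 0) + 3) = -5*(-6 + 3) = -5*(-3) = 15)
-P(M(2, 5)*((-5 - 4)*3 + 4)) = -1*15 = -15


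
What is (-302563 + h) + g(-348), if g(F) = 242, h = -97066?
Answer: -399387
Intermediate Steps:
(-302563 + h) + g(-348) = (-302563 - 97066) + 242 = -399629 + 242 = -399387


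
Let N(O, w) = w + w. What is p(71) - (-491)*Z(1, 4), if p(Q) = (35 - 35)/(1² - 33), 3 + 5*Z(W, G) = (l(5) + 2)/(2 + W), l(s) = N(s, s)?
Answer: 491/5 ≈ 98.200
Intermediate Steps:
N(O, w) = 2*w
l(s) = 2*s
Z(W, G) = -⅗ + 12/(5*(2 + W)) (Z(W, G) = -⅗ + ((2*5 + 2)/(2 + W))/5 = -⅗ + ((10 + 2)/(2 + W))/5 = -⅗ + (12/(2 + W))/5 = -⅗ + 12/(5*(2 + W)))
p(Q) = 0 (p(Q) = 0/(1 - 33) = 0/(-32) = 0*(-1/32) = 0)
p(71) - (-491)*Z(1, 4) = 0 - (-491)*3*(2 - 1*1)/(5*(2 + 1)) = 0 - (-491)*(⅗)*(2 - 1)/3 = 0 - (-491)*(⅗)*(⅓)*1 = 0 - (-491)/5 = 0 - 1*(-491/5) = 0 + 491/5 = 491/5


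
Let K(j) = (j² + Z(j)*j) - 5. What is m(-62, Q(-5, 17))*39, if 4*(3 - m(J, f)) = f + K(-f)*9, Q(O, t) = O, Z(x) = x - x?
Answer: -6357/4 ≈ -1589.3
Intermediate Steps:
Z(x) = 0
K(j) = -5 + j² (K(j) = (j² + 0*j) - 5 = (j² + 0) - 5 = j² - 5 = -5 + j²)
m(J, f) = 57/4 - 9*f²/4 - f/4 (m(J, f) = 3 - (f + (-5 + (-f)²)*9)/4 = 3 - (f + (-5 + f²)*9)/4 = 3 - (f + (-45 + 9*f²))/4 = 3 - (-45 + f + 9*f²)/4 = 3 + (45/4 - 9*f²/4 - f/4) = 57/4 - 9*f²/4 - f/4)
m(-62, Q(-5, 17))*39 = (57/4 - 9/4*(-5)² - ¼*(-5))*39 = (57/4 - 9/4*25 + 5/4)*39 = (57/4 - 225/4 + 5/4)*39 = -163/4*39 = -6357/4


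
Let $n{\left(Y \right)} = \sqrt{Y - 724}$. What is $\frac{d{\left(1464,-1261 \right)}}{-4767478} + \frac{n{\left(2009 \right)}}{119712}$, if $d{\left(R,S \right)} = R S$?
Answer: $\frac{923052}{2383739} + \frac{\sqrt{1285}}{119712} \approx 0.38753$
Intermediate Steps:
$n{\left(Y \right)} = \sqrt{-724 + Y}$
$\frac{d{\left(1464,-1261 \right)}}{-4767478} + \frac{n{\left(2009 \right)}}{119712} = \frac{1464 \left(-1261\right)}{-4767478} + \frac{\sqrt{-724 + 2009}}{119712} = \left(-1846104\right) \left(- \frac{1}{4767478}\right) + \sqrt{1285} \cdot \frac{1}{119712} = \frac{923052}{2383739} + \frac{\sqrt{1285}}{119712}$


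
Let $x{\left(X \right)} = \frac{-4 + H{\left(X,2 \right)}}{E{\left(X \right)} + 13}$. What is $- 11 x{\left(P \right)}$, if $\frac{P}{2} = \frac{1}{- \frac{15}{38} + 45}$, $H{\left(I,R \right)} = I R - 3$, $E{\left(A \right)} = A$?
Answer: $\frac{128843}{22111} \approx 5.8271$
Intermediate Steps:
$H{\left(I,R \right)} = -3 + I R$
$P = \frac{76}{1695}$ ($P = \frac{2}{- \frac{15}{38} + 45} = \frac{2}{\frac{1695}{38}} = 2 \cdot \frac{38}{1695} = \frac{76}{1695} \approx 0.044838$)
$x{\left(X \right)} = \frac{-7 + 2 X}{13 + X}$ ($x{\left(X \right)} = \frac{-4 + \left(-3 + X 2\right)}{X + 13} = \frac{-4 + \left(-3 + 2 X\right)}{13 + X} = \frac{-7 + 2 X}{13 + X}$)
$- 11 x{\left(P \right)} = - 11 \frac{-7 + 2 \cdot \frac{76}{1695}}{13 + \frac{76}{1695}} = - 11 \frac{-7 + \frac{152}{1695}}{\frac{22111}{1695}} = - 11 \cdot \frac{1695}{22111} \left(- \frac{11713}{1695}\right) = \left(-11\right) \left(- \frac{11713}{22111}\right) = \frac{128843}{22111}$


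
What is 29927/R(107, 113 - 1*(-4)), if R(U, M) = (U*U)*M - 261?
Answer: 29927/1339272 ≈ 0.022346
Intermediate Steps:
R(U, M) = -261 + M*U² (R(U, M) = U²*M - 261 = M*U² - 261 = -261 + M*U²)
29927/R(107, 113 - 1*(-4)) = 29927/(-261 + (113 - 1*(-4))*107²) = 29927/(-261 + (113 + 4)*11449) = 29927/(-261 + 117*11449) = 29927/(-261 + 1339533) = 29927/1339272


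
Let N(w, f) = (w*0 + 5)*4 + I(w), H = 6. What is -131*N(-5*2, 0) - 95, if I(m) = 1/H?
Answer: -16421/6 ≈ -2736.8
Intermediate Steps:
I(m) = ⅙ (I(m) = 1/6 = ⅙)
N(w, f) = 121/6 (N(w, f) = (w*0 + 5)*4 + ⅙ = (0 + 5)*4 + ⅙ = 5*4 + ⅙ = 20 + ⅙ = 121/6)
-131*N(-5*2, 0) - 95 = -131*121/6 - 95 = -15851/6 - 95 = -16421/6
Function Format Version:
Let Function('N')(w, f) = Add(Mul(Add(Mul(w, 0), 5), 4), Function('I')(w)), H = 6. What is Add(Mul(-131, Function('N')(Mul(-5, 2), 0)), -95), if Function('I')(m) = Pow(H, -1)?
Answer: Rational(-16421, 6) ≈ -2736.8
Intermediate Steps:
Function('I')(m) = Rational(1, 6) (Function('I')(m) = Pow(6, -1) = Rational(1, 6))
Function('N')(w, f) = Rational(121, 6) (Function('N')(w, f) = Add(Mul(Add(Mul(w, 0), 5), 4), Rational(1, 6)) = Add(Mul(Add(0, 5), 4), Rational(1, 6)) = Add(Mul(5, 4), Rational(1, 6)) = Add(20, Rational(1, 6)) = Rational(121, 6))
Add(Mul(-131, Function('N')(Mul(-5, 2), 0)), -95) = Add(Mul(-131, Rational(121, 6)), -95) = Add(Rational(-15851, 6), -95) = Rational(-16421, 6)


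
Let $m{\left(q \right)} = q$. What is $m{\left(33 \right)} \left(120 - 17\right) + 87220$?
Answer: $90619$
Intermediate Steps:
$m{\left(33 \right)} \left(120 - 17\right) + 87220 = 33 \left(120 - 17\right) + 87220 = 33 \cdot 103 + 87220 = 3399 + 87220 = 90619$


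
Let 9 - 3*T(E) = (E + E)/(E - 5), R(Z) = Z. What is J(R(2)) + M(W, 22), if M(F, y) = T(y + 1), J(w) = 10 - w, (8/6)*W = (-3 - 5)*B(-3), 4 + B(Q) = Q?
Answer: 274/27 ≈ 10.148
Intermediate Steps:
B(Q) = -4 + Q
T(E) = 3 - 2*E/(3*(-5 + E)) (T(E) = 3 - (E + E)/(3*(E - 5)) = 3 - 2*E/(3*(-5 + E)))
W = 42 (W = 3*((-3 - 5)*(-4 - 3))/4 = 3*(-8*(-7))/4 = (3/4)*56 = 42)
M(F, y) = (-38 + 7*y)/(3*(-4 + y)) (M(F, y) = (-45 + 7*(y + 1))/(3*(-5 + (y + 1))) = (-45 + 7*(1 + y))/(3*(-5 + (1 + y))) = (-45 + (7 + 7*y))/(3*(-4 + y)) = (-38 + 7*y)/(3*(-4 + y)))
J(R(2)) + M(W, 22) = (10 - 1*2) + (-38 + 7*22)/(3*(-4 + 22)) = (10 - 2) + (1/3)*(-38 + 154)/18 = 8 + (1/3)*(1/18)*116 = 8 + 58/27 = 274/27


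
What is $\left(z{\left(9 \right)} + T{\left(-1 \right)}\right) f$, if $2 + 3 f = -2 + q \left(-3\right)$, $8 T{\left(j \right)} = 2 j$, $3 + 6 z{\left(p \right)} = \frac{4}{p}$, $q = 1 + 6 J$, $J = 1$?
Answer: $\frac{1825}{324} \approx 5.6327$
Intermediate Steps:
$q = 7$ ($q = 1 + 6 \cdot 1 = 1 + 6 = 7$)
$z{\left(p \right)} = - \frac{1}{2} + \frac{2}{3 p}$ ($z{\left(p \right)} = - \frac{1}{2} + \frac{4 \frac{1}{p}}{6} = - \frac{1}{2} + \frac{2}{3 p}$)
$T{\left(j \right)} = \frac{j}{4}$ ($T{\left(j \right)} = \frac{2 j}{8} = \frac{j}{4}$)
$f = - \frac{25}{3}$ ($f = - \frac{2}{3} + \frac{-2 + 7 \left(-3\right)}{3} = - \frac{2}{3} + \frac{-2 - 21}{3} = - \frac{2}{3} + \frac{1}{3} \left(-23\right) = - \frac{2}{3} - \frac{23}{3} = - \frac{25}{3} \approx -8.3333$)
$\left(z{\left(9 \right)} + T{\left(-1 \right)}\right) f = \left(\frac{4 - 27}{6 \cdot 9} + \frac{1}{4} \left(-1\right)\right) \left(- \frac{25}{3}\right) = \left(\frac{1}{6} \cdot \frac{1}{9} \left(4 - 27\right) - \frac{1}{4}\right) \left(- \frac{25}{3}\right) = \left(\frac{1}{6} \cdot \frac{1}{9} \left(-23\right) - \frac{1}{4}\right) \left(- \frac{25}{3}\right) = \left(- \frac{23}{54} - \frac{1}{4}\right) \left(- \frac{25}{3}\right) = \left(- \frac{73}{108}\right) \left(- \frac{25}{3}\right) = \frac{1825}{324}$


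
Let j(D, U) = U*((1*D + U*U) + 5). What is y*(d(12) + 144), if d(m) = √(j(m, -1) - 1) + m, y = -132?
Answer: -20592 - 132*I*√19 ≈ -20592.0 - 575.38*I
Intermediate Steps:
j(D, U) = U*(5 + D + U²) (j(D, U) = U*((D + U²) + 5) = U*(5 + D + U²))
d(m) = m + √(-7 - m) (d(m) = √(-(5 + m + (-1)²) - 1) + m = √(-(5 + m + 1) - 1) + m = √(-(6 + m) - 1) + m = √((-6 - m) - 1) + m = √(-7 - m) + m = m + √(-7 - m))
y*(d(12) + 144) = -132*((12 + √(-7 - 1*12)) + 144) = -132*((12 + √(-7 - 12)) + 144) = -132*((12 + √(-19)) + 144) = -132*((12 + I*√19) + 144) = -132*(156 + I*√19) = -20592 - 132*I*√19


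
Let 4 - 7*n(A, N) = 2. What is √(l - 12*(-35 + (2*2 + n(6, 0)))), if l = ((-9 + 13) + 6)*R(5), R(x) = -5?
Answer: √15610/7 ≈ 17.849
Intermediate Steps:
n(A, N) = 2/7 (n(A, N) = 4/7 - ⅐*2 = 4/7 - 2/7 = 2/7)
l = -50 (l = ((-9 + 13) + 6)*(-5) = (4 + 6)*(-5) = 10*(-5) = -50)
√(l - 12*(-35 + (2*2 + n(6, 0)))) = √(-50 - 12*(-35 + (2*2 + 2/7))) = √(-50 - 12*(-35 + (4 + 2/7))) = √(-50 - 12*(-35 + 30/7)) = √(-50 - 12*(-215/7)) = √(-50 + 2580/7) = √(2230/7) = √15610/7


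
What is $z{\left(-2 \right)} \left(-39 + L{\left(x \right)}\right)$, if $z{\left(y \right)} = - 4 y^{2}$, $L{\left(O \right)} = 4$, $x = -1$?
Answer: $560$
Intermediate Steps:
$z{\left(-2 \right)} \left(-39 + L{\left(x \right)}\right) = - 4 \left(-2\right)^{2} \left(-39 + 4\right) = \left(-4\right) 4 \left(-35\right) = \left(-16\right) \left(-35\right) = 560$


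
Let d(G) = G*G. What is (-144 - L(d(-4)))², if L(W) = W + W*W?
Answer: 173056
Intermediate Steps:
d(G) = G²
L(W) = W + W²
(-144 - L(d(-4)))² = (-144 - (-4)²*(1 + (-4)²))² = (-144 - 16*(1 + 16))² = (-144 - 16*17)² = (-144 - 1*272)² = (-144 - 272)² = (-416)² = 173056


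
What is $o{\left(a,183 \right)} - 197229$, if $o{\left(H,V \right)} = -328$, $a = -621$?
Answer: $-197557$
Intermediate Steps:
$o{\left(a,183 \right)} - 197229 = -328 - 197229 = -197557$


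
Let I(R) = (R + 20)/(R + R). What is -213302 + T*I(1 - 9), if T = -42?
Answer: -426541/2 ≈ -2.1327e+5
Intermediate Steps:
I(R) = (20 + R)/(2*R) (I(R) = (20 + R)/((2*R)) = (20 + R)*(1/(2*R)) = (20 + R)/(2*R))
-213302 + T*I(1 - 9) = -213302 - 21*(20 + (1 - 9))/(1 - 9) = -213302 - 21*(20 - 8)/(-8) = -213302 - 21*(-1)*12/8 = -213302 - 42*(-¾) = -213302 + 63/2 = -426541/2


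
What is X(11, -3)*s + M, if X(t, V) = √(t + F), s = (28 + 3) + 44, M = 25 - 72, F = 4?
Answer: -47 + 75*√15 ≈ 243.47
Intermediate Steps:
M = -47
s = 75 (s = 31 + 44 = 75)
X(t, V) = √(4 + t) (X(t, V) = √(t + 4) = √(4 + t))
X(11, -3)*s + M = √(4 + 11)*75 - 47 = √15*75 - 47 = 75*√15 - 47 = -47 + 75*√15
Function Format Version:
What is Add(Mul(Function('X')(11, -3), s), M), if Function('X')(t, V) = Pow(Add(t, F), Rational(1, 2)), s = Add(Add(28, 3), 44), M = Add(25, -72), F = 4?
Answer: Add(-47, Mul(75, Pow(15, Rational(1, 2)))) ≈ 243.47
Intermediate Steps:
M = -47
s = 75 (s = Add(31, 44) = 75)
Function('X')(t, V) = Pow(Add(4, t), Rational(1, 2)) (Function('X')(t, V) = Pow(Add(t, 4), Rational(1, 2)) = Pow(Add(4, t), Rational(1, 2)))
Add(Mul(Function('X')(11, -3), s), M) = Add(Mul(Pow(Add(4, 11), Rational(1, 2)), 75), -47) = Add(Mul(Pow(15, Rational(1, 2)), 75), -47) = Add(Mul(75, Pow(15, Rational(1, 2))), -47) = Add(-47, Mul(75, Pow(15, Rational(1, 2))))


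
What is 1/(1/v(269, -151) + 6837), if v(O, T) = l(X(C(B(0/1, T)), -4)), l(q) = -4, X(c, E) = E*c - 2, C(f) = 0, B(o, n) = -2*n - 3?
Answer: 4/27347 ≈ 0.00014627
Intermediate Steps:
B(o, n) = -3 - 2*n
X(c, E) = -2 + E*c
v(O, T) = -4
1/(1/v(269, -151) + 6837) = 1/(1/(-4) + 6837) = 1/(-1/4 + 6837) = 1/(27347/4) = 4/27347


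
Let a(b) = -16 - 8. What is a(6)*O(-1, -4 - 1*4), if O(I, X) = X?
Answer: 192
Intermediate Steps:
a(b) = -24
a(6)*O(-1, -4 - 1*4) = -24*(-4 - 1*4) = -24*(-4 - 4) = -24*(-8) = 192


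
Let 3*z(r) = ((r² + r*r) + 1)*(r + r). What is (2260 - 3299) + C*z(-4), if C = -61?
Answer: 4329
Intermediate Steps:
z(r) = 2*r*(1 + 2*r²)/3 (z(r) = (((r² + r*r) + 1)*(r + r))/3 = (((r² + r²) + 1)*(2*r))/3 = ((2*r² + 1)*(2*r))/3 = ((1 + 2*r²)*(2*r))/3 = (2*r*(1 + 2*r²))/3 = 2*r*(1 + 2*r²)/3)
(2260 - 3299) + C*z(-4) = (2260 - 3299) - 122*(-4)*(1 + 2*(-4)²)/3 = -1039 - 122*(-4)*(1 + 2*16)/3 = -1039 - 122*(-4)*(1 + 32)/3 = -1039 - 122*(-4)*33/3 = -1039 - 61*(-88) = -1039 + 5368 = 4329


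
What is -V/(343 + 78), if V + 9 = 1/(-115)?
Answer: 1036/48415 ≈ 0.021398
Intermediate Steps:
V = -1036/115 (V = -9 + 1/(-115) = -9 - 1/115 = -1036/115 ≈ -9.0087)
-V/(343 + 78) = -(-1036)/(115*(343 + 78)) = -(-1036)/(115*421) = -1*(-1036/48415) = 1036/48415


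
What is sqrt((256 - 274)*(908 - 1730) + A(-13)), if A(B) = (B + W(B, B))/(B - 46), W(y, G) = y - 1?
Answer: 3*sqrt(5722941)/59 ≈ 121.64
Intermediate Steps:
W(y, G) = -1 + y
A(B) = (-1 + 2*B)/(-46 + B) (A(B) = (B + (-1 + B))/(B - 46) = (-1 + 2*B)/(-46 + B))
sqrt((256 - 274)*(908 - 1730) + A(-13)) = sqrt((256 - 274)*(908 - 1730) + (-1 + 2*(-13))/(-46 - 13)) = sqrt(-18*(-822) + (-1 - 26)/(-59)) = sqrt(14796 - 1/59*(-27)) = sqrt(14796 + 27/59) = sqrt(872991/59) = 3*sqrt(5722941)/59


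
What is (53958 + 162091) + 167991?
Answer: 384040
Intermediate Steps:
(53958 + 162091) + 167991 = 216049 + 167991 = 384040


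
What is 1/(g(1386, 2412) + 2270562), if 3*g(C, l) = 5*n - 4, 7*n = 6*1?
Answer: 21/47681804 ≈ 4.4042e-7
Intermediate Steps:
n = 6/7 (n = (6*1)/7 = (⅐)*6 = 6/7 ≈ 0.85714)
g(C, l) = 2/21 (g(C, l) = (5*(6/7) - 4)/3 = (30/7 - 4)/3 = (⅓)*(2/7) = 2/21)
1/(g(1386, 2412) + 2270562) = 1/(2/21 + 2270562) = 1/(47681804/21) = 21/47681804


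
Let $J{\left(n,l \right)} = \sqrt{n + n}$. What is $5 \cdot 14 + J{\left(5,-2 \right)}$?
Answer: $70 + \sqrt{10} \approx 73.162$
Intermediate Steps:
$J{\left(n,l \right)} = \sqrt{2} \sqrt{n}$ ($J{\left(n,l \right)} = \sqrt{2 n} = \sqrt{2} \sqrt{n}$)
$5 \cdot 14 + J{\left(5,-2 \right)} = 5 \cdot 14 + \sqrt{2} \sqrt{5} = 70 + \sqrt{10}$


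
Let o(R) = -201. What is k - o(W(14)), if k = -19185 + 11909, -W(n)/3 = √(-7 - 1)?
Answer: -7075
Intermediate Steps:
W(n) = -6*I*√2 (W(n) = -3*√(-7 - 1) = -6*I*√2)
k = -7276
k - o(W(14)) = -7276 - 1*(-201) = -7276 + 201 = -7075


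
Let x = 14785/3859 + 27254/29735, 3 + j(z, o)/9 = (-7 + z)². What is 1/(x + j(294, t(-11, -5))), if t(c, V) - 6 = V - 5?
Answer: 114747365/85062077995471 ≈ 1.3490e-6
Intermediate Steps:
t(c, V) = 1 + V (t(c, V) = 6 + (V - 5) = 6 + (-5 + V) = 1 + V)
j(z, o) = -27 + 9*(-7 + z)²
x = 544805161/114747365 (x = 14785*(1/3859) + 27254*(1/29735) = 14785/3859 + 27254/29735 = 544805161/114747365 ≈ 4.7479)
1/(x + j(294, t(-11, -5))) = 1/(544805161/114747365 + (-27 + 9*(-7 + 294)²)) = 1/(544805161/114747365 + (-27 + 9*287²)) = 1/(544805161/114747365 + (-27 + 9*82369)) = 1/(544805161/114747365 + (-27 + 741321)) = 1/(544805161/114747365 + 741294) = 1/(85062077995471/114747365) = 114747365/85062077995471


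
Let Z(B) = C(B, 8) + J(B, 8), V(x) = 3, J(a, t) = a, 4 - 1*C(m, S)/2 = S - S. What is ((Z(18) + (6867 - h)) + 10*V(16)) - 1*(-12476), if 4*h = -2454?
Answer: 40025/2 ≈ 20013.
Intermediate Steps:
C(m, S) = 8 (C(m, S) = 8 - 2*(S - S) = 8 - 2*0 = 8 + 0 = 8)
Z(B) = 8 + B
h = -1227/2 (h = (¼)*(-2454) = -1227/2 ≈ -613.50)
((Z(18) + (6867 - h)) + 10*V(16)) - 1*(-12476) = (((8 + 18) + (6867 - 1*(-1227/2))) + 10*3) - 1*(-12476) = ((26 + (6867 + 1227/2)) + 30) + 12476 = ((26 + 14961/2) + 30) + 12476 = (15013/2 + 30) + 12476 = 15073/2 + 12476 = 40025/2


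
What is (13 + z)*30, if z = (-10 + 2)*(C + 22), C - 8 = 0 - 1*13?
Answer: -3690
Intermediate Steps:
C = -5 (C = 8 + (0 - 1*13) = 8 + (0 - 13) = 8 - 13 = -5)
z = -136 (z = (-10 + 2)*(-5 + 22) = -8*17 = -136)
(13 + z)*30 = (13 - 136)*30 = -123*30 = -3690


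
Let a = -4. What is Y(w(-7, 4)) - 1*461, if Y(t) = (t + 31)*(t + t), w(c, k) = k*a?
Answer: -941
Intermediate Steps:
w(c, k) = -4*k (w(c, k) = k*(-4) = -4*k)
Y(t) = 2*t*(31 + t) (Y(t) = (31 + t)*(2*t) = 2*t*(31 + t))
Y(w(-7, 4)) - 1*461 = 2*(-4*4)*(31 - 4*4) - 1*461 = 2*(-16)*(31 - 16) - 461 = 2*(-16)*15 - 461 = -480 - 461 = -941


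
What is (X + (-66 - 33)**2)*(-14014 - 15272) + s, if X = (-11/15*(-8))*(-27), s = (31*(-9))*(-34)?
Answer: -1411918488/5 ≈ -2.8238e+8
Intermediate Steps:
s = 9486 (s = -279*(-34) = 9486)
X = -792/5 (X = (-11*1/15*(-8))*(-27) = -11/15*(-8)*(-27) = (88/15)*(-27) = -792/5 ≈ -158.40)
(X + (-66 - 33)**2)*(-14014 - 15272) + s = (-792/5 + (-66 - 33)**2)*(-14014 - 15272) + 9486 = (-792/5 + (-99)**2)*(-29286) + 9486 = (-792/5 + 9801)*(-29286) + 9486 = (48213/5)*(-29286) + 9486 = -1411965918/5 + 9486 = -1411918488/5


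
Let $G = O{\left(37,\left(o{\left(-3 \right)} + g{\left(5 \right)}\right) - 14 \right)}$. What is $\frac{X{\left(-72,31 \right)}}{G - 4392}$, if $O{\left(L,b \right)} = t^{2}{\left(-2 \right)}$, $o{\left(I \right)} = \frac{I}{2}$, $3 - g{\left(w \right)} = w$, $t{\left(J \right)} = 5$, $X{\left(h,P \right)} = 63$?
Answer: $- \frac{63}{4367} \approx -0.014426$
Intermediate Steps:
$g{\left(w \right)} = 3 - w$
$o{\left(I \right)} = \frac{I}{2}$ ($o{\left(I \right)} = I \frac{1}{2} = \frac{I}{2}$)
$O{\left(L,b \right)} = 25$ ($O{\left(L,b \right)} = 5^{2} = 25$)
$G = 25$
$\frac{X{\left(-72,31 \right)}}{G - 4392} = \frac{63}{25 - 4392} = \frac{63}{-4367} = 63 \left(- \frac{1}{4367}\right) = - \frac{63}{4367}$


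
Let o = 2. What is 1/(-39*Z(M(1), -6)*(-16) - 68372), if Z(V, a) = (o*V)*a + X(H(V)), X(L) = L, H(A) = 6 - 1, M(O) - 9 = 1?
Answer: -1/140132 ≈ -7.1361e-6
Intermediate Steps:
M(O) = 10 (M(O) = 9 + 1 = 10)
H(A) = 5
Z(V, a) = 5 + 2*V*a (Z(V, a) = (2*V)*a + 5 = 2*V*a + 5 = 5 + 2*V*a)
1/(-39*Z(M(1), -6)*(-16) - 68372) = 1/(-39*(5 + 2*10*(-6))*(-16) - 68372) = 1/(-39*(5 - 120)*(-16) - 68372) = 1/(-39*(-115)*(-16) - 68372) = 1/(4485*(-16) - 68372) = 1/(-71760 - 68372) = 1/(-140132) = -1/140132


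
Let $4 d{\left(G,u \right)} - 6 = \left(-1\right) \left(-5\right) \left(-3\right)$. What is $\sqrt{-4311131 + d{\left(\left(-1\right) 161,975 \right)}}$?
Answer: $\frac{i \sqrt{17244533}}{2} \approx 2076.3 i$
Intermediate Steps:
$d{\left(G,u \right)} = - \frac{9}{4}$ ($d{\left(G,u \right)} = \frac{3}{2} + \frac{\left(-1\right) \left(-5\right) \left(-3\right)}{4} = \frac{3}{2} + \frac{5 \left(-3\right)}{4} = \frac{3}{2} + \frac{1}{4} \left(-15\right) = \frac{3}{2} - \frac{15}{4} = - \frac{9}{4}$)
$\sqrt{-4311131 + d{\left(\left(-1\right) 161,975 \right)}} = \sqrt{-4311131 - \frac{9}{4}} = \sqrt{- \frac{17244533}{4}} = \frac{i \sqrt{17244533}}{2}$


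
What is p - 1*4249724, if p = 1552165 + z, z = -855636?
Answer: -3553195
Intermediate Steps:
p = 696529 (p = 1552165 - 855636 = 696529)
p - 1*4249724 = 696529 - 1*4249724 = 696529 - 4249724 = -3553195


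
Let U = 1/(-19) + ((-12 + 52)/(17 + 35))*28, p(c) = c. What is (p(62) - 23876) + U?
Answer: -5876751/247 ≈ -23793.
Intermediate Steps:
U = 5307/247 (U = -1/19 + (40/52)*28 = -1/19 + (40*(1/52))*28 = -1/19 + (10/13)*28 = -1/19 + 280/13 = 5307/247 ≈ 21.486)
(p(62) - 23876) + U = (62 - 23876) + 5307/247 = -23814 + 5307/247 = -5876751/247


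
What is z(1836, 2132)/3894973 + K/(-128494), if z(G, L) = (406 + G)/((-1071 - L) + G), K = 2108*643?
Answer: -3608482198730476/342078531562477 ≈ -10.549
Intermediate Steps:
K = 1355444
z(G, L) = (406 + G)/(-1071 + G - L)
z(1836, 2132)/3894973 + K/(-128494) = ((406 + 1836)/(-1071 + 1836 - 1*2132))/3894973 + 1355444/(-128494) = (2242/(-1071 + 1836 - 2132))*(1/3894973) + 1355444*(-1/128494) = (2242/(-1367))*(1/3894973) - 677722/64247 = -1/1367*2242*(1/3894973) - 677722/64247 = -2242/1367*1/3894973 - 677722/64247 = -2242/5324428091 - 677722/64247 = -3608482198730476/342078531562477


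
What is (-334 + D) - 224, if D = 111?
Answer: -447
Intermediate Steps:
(-334 + D) - 224 = (-334 + 111) - 224 = -223 - 224 = -447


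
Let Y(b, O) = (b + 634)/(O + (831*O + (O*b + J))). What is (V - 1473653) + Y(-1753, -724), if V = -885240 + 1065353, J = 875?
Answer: -863669494779/667679 ≈ -1.2935e+6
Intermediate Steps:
V = 180113
Y(b, O) = (634 + b)/(875 + 832*O + O*b) (Y(b, O) = (b + 634)/(O + (831*O + (O*b + 875))) = (634 + b)/(O + (831*O + (875 + O*b))) = (634 + b)/(O + (875 + 831*O + O*b)) = (634 + b)/(875 + 832*O + O*b))
(V - 1473653) + Y(-1753, -724) = (180113 - 1473653) + (634 - 1753)/(875 + 832*(-724) - 724*(-1753)) = -1293540 - 1119/(875 - 602368 + 1269172) = -1293540 - 1119/667679 = -863669494779/667679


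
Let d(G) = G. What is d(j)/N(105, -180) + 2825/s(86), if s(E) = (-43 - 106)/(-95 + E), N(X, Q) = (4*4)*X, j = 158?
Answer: 21368771/125160 ≈ 170.73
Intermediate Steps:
N(X, Q) = 16*X
s(E) = -149/(-95 + E)
d(j)/N(105, -180) + 2825/s(86) = 158/((16*105)) + 2825/((-149/(-95 + 86))) = 158/1680 + 2825/((-149/(-9))) = 158*(1/1680) + 2825/((-149*(-⅑))) = 79/840 + 2825/(149/9) = 79/840 + 2825*(9/149) = 79/840 + 25425/149 = 21368771/125160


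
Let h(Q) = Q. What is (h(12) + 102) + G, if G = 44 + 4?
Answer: 162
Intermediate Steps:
G = 48
(h(12) + 102) + G = (12 + 102) + 48 = 114 + 48 = 162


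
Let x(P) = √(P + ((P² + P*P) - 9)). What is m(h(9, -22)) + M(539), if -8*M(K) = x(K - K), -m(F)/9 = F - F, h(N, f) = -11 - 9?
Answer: -3*I/8 ≈ -0.375*I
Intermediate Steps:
h(N, f) = -20
m(F) = 0 (m(F) = -9*(F - F) = -9*0 = 0)
x(P) = √(-9 + P + 2*P²) (x(P) = √(P + ((P² + P²) - 9)) = √(P + (2*P² - 9)) = √(P + (-9 + 2*P²)) = √(-9 + P + 2*P²))
M(K) = -3*I/8 (M(K) = -√(-9 + (K - K) + 2*(K - K)²)/8 = -√(-9 + 0 + 2*0²)/8 = -√(-9 + 0 + 2*0)/8 = -√(-9 + 0 + 0)/8 = -3*I/8)
m(h(9, -22)) + M(539) = 0 - 3*I/8 = -3*I/8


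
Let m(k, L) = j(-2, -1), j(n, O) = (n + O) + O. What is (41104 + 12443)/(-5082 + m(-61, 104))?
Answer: -53547/5086 ≈ -10.528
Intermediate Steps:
j(n, O) = n + 2*O (j(n, O) = (O + n) + O = n + 2*O)
m(k, L) = -4 (m(k, L) = -2 + 2*(-1) = -2 - 2 = -4)
(41104 + 12443)/(-5082 + m(-61, 104)) = (41104 + 12443)/(-5082 - 4) = 53547/(-5086) = 53547*(-1/5086) = -53547/5086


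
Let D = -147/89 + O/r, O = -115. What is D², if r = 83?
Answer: 503374096/54567769 ≈ 9.2247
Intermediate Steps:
D = -22436/7387 (D = -147/89 - 115/83 = -22436/7387 ≈ -3.0372)
D² = (-22436/7387)² = 503374096/54567769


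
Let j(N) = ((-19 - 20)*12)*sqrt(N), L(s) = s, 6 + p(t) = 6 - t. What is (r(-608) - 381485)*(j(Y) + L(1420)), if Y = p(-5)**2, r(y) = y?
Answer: 351525560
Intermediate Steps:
p(t) = -t (p(t) = -6 + (6 - t) = -t)
Y = 25 (Y = (-1*(-5))**2 = 5**2 = 25)
j(N) = -468*sqrt(N) (j(N) = (-39*12)*sqrt(N) = -468*sqrt(N))
(r(-608) - 381485)*(j(Y) + L(1420)) = (-608 - 381485)*(-468*sqrt(25) + 1420) = -382093*(-468*5 + 1420) = -382093*(-2340 + 1420) = -382093*(-920) = 351525560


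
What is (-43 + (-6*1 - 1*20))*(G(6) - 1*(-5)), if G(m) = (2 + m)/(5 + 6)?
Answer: -4347/11 ≈ -395.18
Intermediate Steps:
G(m) = 2/11 + m/11 (G(m) = (2 + m)/11 = (2 + m)*(1/11) = 2/11 + m/11)
(-43 + (-6*1 - 1*20))*(G(6) - 1*(-5)) = (-43 + (-6*1 - 1*20))*((2/11 + (1/11)*6) - 1*(-5)) = (-43 + (-6 - 20))*((2/11 + 6/11) + 5) = (-43 - 26)*(8/11 + 5) = -69*63/11 = -4347/11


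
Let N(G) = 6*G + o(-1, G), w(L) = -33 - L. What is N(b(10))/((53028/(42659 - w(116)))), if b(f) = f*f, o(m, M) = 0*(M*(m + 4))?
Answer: 2140400/4419 ≈ 484.36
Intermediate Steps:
o(m, M) = 0 (o(m, M) = 0*(M*(4 + m)) = 0)
b(f) = f²
N(G) = 6*G (N(G) = 6*G + 0 = 6*G)
N(b(10))/((53028/(42659 - w(116)))) = (6*10²)/((53028/(42659 - (-33 - 1*116)))) = (6*100)/((53028/(42659 - (-33 - 116)))) = 600/((53028/(42659 - 1*(-149)))) = 600/((53028/(42659 + 149))) = 600/((53028/42808)) = 600/((53028*(1/42808))) = 600/(13257/10702) = 600*(10702/13257) = 2140400/4419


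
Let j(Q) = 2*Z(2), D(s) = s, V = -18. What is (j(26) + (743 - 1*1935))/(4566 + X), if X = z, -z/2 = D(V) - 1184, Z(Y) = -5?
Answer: -601/3485 ≈ -0.17245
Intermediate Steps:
z = 2404 (z = -2*(-18 - 1184) = -2*(-1202) = 2404)
j(Q) = -10 (j(Q) = 2*(-5) = -10)
X = 2404
(j(26) + (743 - 1*1935))/(4566 + X) = (-10 + (743 - 1*1935))/(4566 + 2404) = (-10 + (743 - 1935))/6970 = (-10 - 1192)*(1/6970) = -1202*1/6970 = -601/3485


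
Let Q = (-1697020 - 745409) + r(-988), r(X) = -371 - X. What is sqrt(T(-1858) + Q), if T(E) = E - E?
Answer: 2*I*sqrt(610453) ≈ 1562.6*I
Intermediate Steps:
T(E) = 0
Q = -2441812 (Q = (-1697020 - 745409) + (-371 - 1*(-988)) = -2442429 + (-371 + 988) = -2442429 + 617 = -2441812)
sqrt(T(-1858) + Q) = sqrt(0 - 2441812) = sqrt(-2441812) = 2*I*sqrt(610453)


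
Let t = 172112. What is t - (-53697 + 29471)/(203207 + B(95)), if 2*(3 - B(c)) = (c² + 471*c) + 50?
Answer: 15171684913/88150 ≈ 1.7211e+5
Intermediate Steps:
B(c) = -22 - 471*c/2 - c²/2 (B(c) = 3 - ((c² + 471*c) + 50)/2 = 3 - (50 + c² + 471*c)/2 = 3 + (-25 - 471*c/2 - c²/2) = -22 - 471*c/2 - c²/2)
t - (-53697 + 29471)/(203207 + B(95)) = 172112 - (-53697 + 29471)/(203207 + (-22 - 471/2*95 - ½*95²)) = 172112 - (-24226)/(203207 + (-22 - 44745/2 - ½*9025)) = 172112 - (-24226)/(203207 + (-22 - 44745/2 - 9025/2)) = 172112 - (-24226)/(203207 - 26907) = 172112 - (-24226)/176300 = 172112 - 1*(-12113/88150) = 172112 + 12113/88150 = 15171684913/88150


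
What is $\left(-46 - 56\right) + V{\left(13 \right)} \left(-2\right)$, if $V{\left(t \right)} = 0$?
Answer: $-102$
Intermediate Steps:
$\left(-46 - 56\right) + V{\left(13 \right)} \left(-2\right) = \left(-46 - 56\right) + 0 \left(-2\right) = -102 + 0 = -102$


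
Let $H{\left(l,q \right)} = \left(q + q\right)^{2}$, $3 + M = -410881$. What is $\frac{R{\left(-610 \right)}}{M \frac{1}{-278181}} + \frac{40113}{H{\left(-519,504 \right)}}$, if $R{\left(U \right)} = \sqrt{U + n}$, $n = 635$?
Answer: $\frac{39714730217}{11596790016} \approx 3.4246$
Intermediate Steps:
$R{\left(U \right)} = \sqrt{635 + U}$ ($R{\left(U \right)} = \sqrt{U + 635} = \sqrt{635 + U}$)
$M = -410884$ ($M = -3 - 410881 = -410884$)
$H{\left(l,q \right)} = 4 q^{2}$ ($H{\left(l,q \right)} = \left(2 q\right)^{2} = 4 q^{2}$)
$\frac{R{\left(-610 \right)}}{M \frac{1}{-278181}} + \frac{40113}{H{\left(-519,504 \right)}} = \frac{\sqrt{635 - 610}}{\left(-410884\right) \frac{1}{-278181}} + \frac{40113}{4 \cdot 504^{2}} = \frac{\sqrt{25}}{\left(-410884\right) \left(- \frac{1}{278181}\right)} + \frac{40113}{4 \cdot 254016} = \frac{5}{\frac{410884}{278181}} + \frac{40113}{1016064} = 5 \cdot \frac{278181}{410884} + 40113 \cdot \frac{1}{1016064} = \frac{1390905}{410884} + \frac{4457}{112896} = \frac{39714730217}{11596790016}$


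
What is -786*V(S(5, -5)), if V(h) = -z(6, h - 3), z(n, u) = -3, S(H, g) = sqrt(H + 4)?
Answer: -2358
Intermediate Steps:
S(H, g) = sqrt(4 + H)
V(h) = 3 (V(h) = -1*(-3) = 3)
-786*V(S(5, -5)) = -786*3 = -2358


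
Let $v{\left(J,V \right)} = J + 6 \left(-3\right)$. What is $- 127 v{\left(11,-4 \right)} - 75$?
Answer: $814$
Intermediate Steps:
$v{\left(J,V \right)} = -18 + J$ ($v{\left(J,V \right)} = J - 18 = -18 + J$)
$- 127 v{\left(11,-4 \right)} - 75 = - 127 \left(-18 + 11\right) - 75 = \left(-127\right) \left(-7\right) - 75 = 889 - 75 = 814$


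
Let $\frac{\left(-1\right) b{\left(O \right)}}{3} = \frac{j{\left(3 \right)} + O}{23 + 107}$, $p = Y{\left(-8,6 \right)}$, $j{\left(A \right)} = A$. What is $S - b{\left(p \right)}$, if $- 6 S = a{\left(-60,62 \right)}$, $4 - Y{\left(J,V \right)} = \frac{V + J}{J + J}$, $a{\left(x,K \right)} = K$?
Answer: $- \frac{6349}{624} \approx -10.175$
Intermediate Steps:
$Y{\left(J,V \right)} = 4 - \frac{J + V}{2 J}$ ($Y{\left(J,V \right)} = 4 - \frac{V + J}{J + J} = 4 - \frac{J + V}{2 J}$)
$p = \frac{31}{8}$ ($p = \frac{\left(-1\right) 6 + 7 \left(-8\right)}{2 \left(-8\right)} = \frac{1}{2} \left(- \frac{1}{8}\right) \left(-6 - 56\right) = \frac{1}{2} \left(- \frac{1}{8}\right) \left(-62\right) = \frac{31}{8} \approx 3.875$)
$S = - \frac{31}{3}$ ($S = \left(- \frac{1}{6}\right) 62 = - \frac{31}{3} \approx -10.333$)
$b{\left(O \right)} = - \frac{9}{130} - \frac{3 O}{130}$ ($b{\left(O \right)} = - 3 \frac{3 + O}{23 + 107} = - 3 \frac{3 + O}{130} = - 3 \left(3 + O\right) \frac{1}{130} = - 3 \left(\frac{3}{130} + \frac{O}{130}\right) = - \frac{9}{130} - \frac{3 O}{130}$)
$S - b{\left(p \right)} = - \frac{31}{3} - \left(- \frac{9}{130} - \frac{93}{1040}\right) = - \frac{31}{3} - - \frac{33}{208} = - \frac{31}{3} + \frac{33}{208} = - \frac{6349}{624}$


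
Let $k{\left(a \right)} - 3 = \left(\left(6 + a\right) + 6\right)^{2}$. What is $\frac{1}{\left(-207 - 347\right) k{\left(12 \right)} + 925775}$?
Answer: $\frac{1}{605009} \approx 1.6529 \cdot 10^{-6}$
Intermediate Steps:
$k{\left(a \right)} = 3 + \left(12 + a\right)^{2}$ ($k{\left(a \right)} = 3 + \left(\left(6 + a\right) + 6\right)^{2} = 3 + \left(12 + a\right)^{2}$)
$\frac{1}{\left(-207 - 347\right) k{\left(12 \right)} + 925775} = \frac{1}{\left(-207 - 347\right) \left(3 + \left(12 + 12\right)^{2}\right) + 925775} = \frac{1}{- 554 \left(3 + 24^{2}\right) + 925775} = \frac{1}{- 554 \left(3 + 576\right) + 925775} = \frac{1}{\left(-554\right) 579 + 925775} = \frac{1}{-320766 + 925775} = \frac{1}{605009}$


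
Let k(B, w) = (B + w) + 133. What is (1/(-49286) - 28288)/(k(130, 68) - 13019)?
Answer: 1394202369/625340768 ≈ 2.2295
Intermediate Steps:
k(B, w) = 133 + B + w
(1/(-49286) - 28288)/(k(130, 68) - 13019) = (1/(-49286) - 28288)/((133 + 130 + 68) - 13019) = (-1/49286 - 28288)/(331 - 13019) = -1394202369/49286/(-12688) = -1394202369/49286*(-1/12688) = 1394202369/625340768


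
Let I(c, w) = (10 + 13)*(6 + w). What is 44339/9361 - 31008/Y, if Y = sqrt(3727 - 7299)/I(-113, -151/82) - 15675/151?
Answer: 2259561370280311225393/7446700875841738907 + 47863021582464*I*sqrt(893)/795502710804587 ≈ 303.43 + 1.798*I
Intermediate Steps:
I(c, w) = 138 + 23*w (I(c, w) = 23*(6 + w) = 138 + 23*w)
Y = -15675/151 + 164*I*sqrt(893)/7843 (Y = sqrt(3727 - 7299)/(138 + 23*(-151/82)) - 15675/151 = sqrt(-3572)/(138 + 23*(-151*1/82)) - 15675*1/151 = (2*I*sqrt(893))/(138 + 23*(-151/82)) - 15675/151 = (2*I*sqrt(893))/(138 - 3473/82) - 15675/151 = (2*I*sqrt(893))/(7843/82) - 15675/151 = (2*I*sqrt(893))*(82/7843) - 15675/151 = 164*I*sqrt(893)/7843 - 15675/151 = -15675/151 + 164*I*sqrt(893)/7843 ≈ -103.81 + 0.62487*I)
44339/9361 - 31008/Y = 44339/9361 - 31008/(-15675/151 + 164*I*sqrt(893)/7843)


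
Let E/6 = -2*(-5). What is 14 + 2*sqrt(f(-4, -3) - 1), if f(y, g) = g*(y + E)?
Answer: 14 + 26*I ≈ 14.0 + 26.0*I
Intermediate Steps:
E = 60 (E = 6*(-2*(-5)) = 6*10 = 60)
f(y, g) = g*(60 + y) (f(y, g) = g*(y + 60) = g*(60 + y))
14 + 2*sqrt(f(-4, -3) - 1) = 14 + 2*sqrt(-3*(60 - 4) - 1) = 14 + 2*sqrt(-3*56 - 1) = 14 + 2*sqrt(-168 - 1) = 14 + 2*sqrt(-169) = 14 + 2*(13*I) = 14 + 26*I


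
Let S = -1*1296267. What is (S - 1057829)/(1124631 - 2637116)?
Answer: 2354096/1512485 ≈ 1.5564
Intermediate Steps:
S = -1296267
(S - 1057829)/(1124631 - 2637116) = (-1296267 - 1057829)/(1124631 - 2637116) = -2354096/(-1512485) = -2354096*(-1/1512485) = 2354096/1512485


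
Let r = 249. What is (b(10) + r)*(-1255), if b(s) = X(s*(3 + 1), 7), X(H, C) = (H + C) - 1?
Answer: -370225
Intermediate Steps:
X(H, C) = -1 + C + H (X(H, C) = (C + H) - 1 = -1 + C + H)
b(s) = 6 + 4*s (b(s) = -1 + 7 + s*(3 + 1) = -1 + 7 + s*4 = -1 + 7 + 4*s = 6 + 4*s)
(b(10) + r)*(-1255) = ((6 + 4*10) + 249)*(-1255) = ((6 + 40) + 249)*(-1255) = (46 + 249)*(-1255) = 295*(-1255) = -370225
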